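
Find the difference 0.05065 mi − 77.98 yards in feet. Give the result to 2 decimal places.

33.49 ft

0.05065 mi = 267.432 ft and 77.98 yd = 233.940 ft.
267.432 − 233.940 ≈ 33.49 ft.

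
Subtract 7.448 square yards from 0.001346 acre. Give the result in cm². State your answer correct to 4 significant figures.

0.001346 acre = 54470.7 cm² and 7.448 yd² = 62274.8 cm².
54470.7 − 62274.8 ≈ -7804 cm².

-7804 cm²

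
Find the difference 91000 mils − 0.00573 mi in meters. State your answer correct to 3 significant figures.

-6.91 m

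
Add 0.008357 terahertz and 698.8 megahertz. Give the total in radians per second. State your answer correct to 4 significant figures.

5.690 × 10^10 radians per second

0.008357 THz = 5.25086 × 10^10 rad/s and 698.8 MHz = 4.39069 × 10^9 rad/s.
5.25086 × 10^10 + 4.39069 × 10^9 ≈ 5.690 × 10^10 rad/s.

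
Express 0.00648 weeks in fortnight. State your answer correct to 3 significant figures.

0.00324 fortnight

1 wk = 0.500000 fortnights.
So 0.00648 × 0.500000 ≈ 0.00324 fortnight.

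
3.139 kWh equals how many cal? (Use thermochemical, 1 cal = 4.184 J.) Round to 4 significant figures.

2.701 × 10^6 cal

1 kilowatt-hour = 860421 calories.
3.139 × 860421 ≈ 2.701 × 10^6 cal.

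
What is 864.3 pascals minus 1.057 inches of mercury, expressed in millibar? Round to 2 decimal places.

-27.15 millibar

864.3 Pa = 8.64300 mbar and 1.057 inHg = 35.7941 mbar.
8.64300 − 35.7941 ≈ -27.15 mbar.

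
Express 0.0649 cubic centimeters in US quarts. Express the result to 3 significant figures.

6.86e-5 US quarts

1 cm³ = 0.00105669 US qt.
Then 0.0649 × 0.00105669 ≈ 6.86e-5 US qt.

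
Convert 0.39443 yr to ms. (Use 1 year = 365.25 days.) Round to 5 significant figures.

1.2447 × 10^10 ms

1 year = 3.15576 × 10^10 ms.
0.39443 × 3.15576 × 10^10 ≈ 1.2447 × 10^10 ms.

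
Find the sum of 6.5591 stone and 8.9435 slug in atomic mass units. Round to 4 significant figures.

6.5591 st = 2.50835e+28 u and 8.9435 slug = 7.86013e+28 u.
2.50835e+28 + 7.86013e+28 ≈ 1.037e+29 u.

1.037e+29 u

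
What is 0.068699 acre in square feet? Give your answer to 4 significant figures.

2993 ft²

1 acre = 43560.0 ft².
0.068699 × 43560.0 ≈ 2993 ft².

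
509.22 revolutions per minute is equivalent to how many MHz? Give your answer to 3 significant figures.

8.49 × 10^-6 MHz

1 revolution per minute = 1.66667 × 10^-8 megahertz.
Then 509.22 × 1.66667 × 10^-8 ≈ 8.49 × 10^-6 MHz.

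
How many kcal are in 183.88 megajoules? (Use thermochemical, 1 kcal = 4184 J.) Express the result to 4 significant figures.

1 MJ = 239.006 kcal.
183.88 × 239.006 ≈ 43950 kcal.

43950 kcal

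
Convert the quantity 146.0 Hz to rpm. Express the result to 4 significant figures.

8760 revolutions per minute

1 hertz = 60.0000 rpm.
Then 146.0 × 60.0000 ≈ 8760 rpm.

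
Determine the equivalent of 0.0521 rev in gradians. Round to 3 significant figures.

20.8 grad

1 revolution = 400.000 grad.
Then 0.0521 × 400.000 ≈ 20.8 grad.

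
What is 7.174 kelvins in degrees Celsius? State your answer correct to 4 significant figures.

K = °C + 273.15.
Applying the formula gives -266.0 °C.

-266.0 degrees Celsius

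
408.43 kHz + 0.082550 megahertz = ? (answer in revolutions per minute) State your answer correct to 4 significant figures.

2.946 × 10^7 revolutions per minute

408.43 kHz = 2.45058 × 10^7 rpm and 0.082550 MHz = 4.95300 × 10^6 rpm.
2.45058 × 10^7 + 4.95300 × 10^6 ≈ 2.946 × 10^7 rpm.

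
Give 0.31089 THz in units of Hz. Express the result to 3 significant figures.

1 THz = 1.00000e+12 Hz.
0.31089 × 1.00000e+12 ≈ 3.11e+11 Hz.

3.11e+11 hertz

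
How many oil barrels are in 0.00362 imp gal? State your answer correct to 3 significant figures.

1 imperial gallon = 0.0285940 bbl.
Then 0.00362 × 0.0285940 ≈ 0.000104 bbl.

0.000104 bbl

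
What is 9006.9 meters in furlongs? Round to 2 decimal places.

1 m = 0.00497097 furlongs.
Thus 9006.9 × 0.00497097 ≈ 44.77 furlong.

44.77 furlong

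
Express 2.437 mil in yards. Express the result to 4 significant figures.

6.769 × 10^-5 yd

1 mil = 2.77778 × 10^-5 yards.
Then 2.437 × 2.77778 × 10^-5 ≈ 6.769 × 10^-5 yd.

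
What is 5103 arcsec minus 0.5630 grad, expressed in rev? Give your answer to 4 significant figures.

0.002530 rev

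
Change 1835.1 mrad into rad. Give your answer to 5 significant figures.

1.8351 rad

1 milliradian = 0.00100000 rad.
Then 1835.1 × 0.00100000 ≈ 1.8351 rad.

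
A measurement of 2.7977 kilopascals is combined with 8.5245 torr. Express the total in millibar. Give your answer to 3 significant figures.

39.3 millibar

2.7977 kPa = 27.9770 mbar and 8.5245 torr = 11.3651 mbar.
27.9770 + 11.3651 ≈ 39.3 mbar.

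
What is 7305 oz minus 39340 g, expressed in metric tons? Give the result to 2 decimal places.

7305 oz = 0.207093 t and 39340 g = 0.0393400 t.
0.207093 − 0.0393400 ≈ 0.17 t.

0.17 metric tons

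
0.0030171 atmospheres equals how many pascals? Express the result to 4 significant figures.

305.7 Pa

1 atm = 101325 Pa.
Thus 0.0030171 × 101325 ≈ 305.7 Pa.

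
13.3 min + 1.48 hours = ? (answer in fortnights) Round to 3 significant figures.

0.00506 fortnight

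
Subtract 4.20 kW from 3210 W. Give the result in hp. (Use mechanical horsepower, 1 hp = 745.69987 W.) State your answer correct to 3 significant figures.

-1.33 hp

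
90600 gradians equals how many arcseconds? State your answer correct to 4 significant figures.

1 gradian = 3240.00 arcseconds.
So 90600 × 3240.00 ≈ 2.935 × 10^8 arcsec.

2.935 × 10^8 arcseconds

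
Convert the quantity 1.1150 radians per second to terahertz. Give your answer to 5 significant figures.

1.7746 × 10^-13 terahertz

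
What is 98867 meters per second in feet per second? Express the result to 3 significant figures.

1 m/s = 3.28084 feet per second.
98867 × 3.28084 ≈ 324000 ft/s.

324000 feet per second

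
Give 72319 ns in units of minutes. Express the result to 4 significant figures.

1.205 × 10^-6 minutes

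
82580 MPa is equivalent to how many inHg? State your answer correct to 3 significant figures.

2.44e+7 inHg

1 MPa = 295.300 inches of mercury.
So 82580 × 295.300 ≈ 2.44e+7 inHg.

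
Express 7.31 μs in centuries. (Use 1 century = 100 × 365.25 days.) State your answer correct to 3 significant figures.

1 microsecond = 3.16881e-16 century.
Thus 7.31 × 3.16881e-16 ≈ 2.32e-15 century.

2.32e-15 centuries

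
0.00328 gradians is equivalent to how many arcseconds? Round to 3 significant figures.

1 grad = 3240.00 arcsec.
So 0.00328 × 3240.00 ≈ 10.6 arcsec.

10.6 arcsec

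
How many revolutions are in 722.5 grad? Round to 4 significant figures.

1.806 rev

1 grad = 0.00250000 revolutions.
722.5 × 0.00250000 ≈ 1.806 rev.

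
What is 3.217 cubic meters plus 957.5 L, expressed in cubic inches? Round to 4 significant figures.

254700 in³

3.217 m³ = 196313 in³ and 957.5 L = 58430.2 in³.
196313 + 58430.2 ≈ 254700 in³.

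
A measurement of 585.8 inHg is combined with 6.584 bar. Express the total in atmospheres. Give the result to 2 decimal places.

26.08 atmospheres

585.8 inHg = 19.5781 atm and 6.584 bar = 6.49790 atm.
19.5781 + 6.49790 ≈ 26.08 atm.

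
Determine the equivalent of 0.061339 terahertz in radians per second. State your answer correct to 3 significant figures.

1 terahertz = 6.28319 × 10^12 rad/s.
Thus 0.061339 × 6.28319 × 10^12 ≈ 3.85 × 10^11 rad/s.

3.85 × 10^11 rad/s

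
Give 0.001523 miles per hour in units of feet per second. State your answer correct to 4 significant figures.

1 mph = 1.46667 feet per second.
So 0.001523 × 1.46667 ≈ 0.002234 ft/s.

0.002234 feet per second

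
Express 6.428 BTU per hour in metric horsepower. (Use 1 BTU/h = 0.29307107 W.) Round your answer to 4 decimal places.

0.0026 metric horsepower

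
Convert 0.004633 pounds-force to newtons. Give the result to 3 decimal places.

0.021 newtons

1 lbf = 4.44822 newtons.
Thus 0.004633 × 4.44822 ≈ 0.021 N.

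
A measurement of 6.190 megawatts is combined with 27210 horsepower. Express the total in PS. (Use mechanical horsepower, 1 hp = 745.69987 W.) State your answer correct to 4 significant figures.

36000 metric horsepower

6.190 MW = 8416.06 PS and 27210 hp = 27587.4 PS.
8416.06 + 27587.4 ≈ 36000 PS.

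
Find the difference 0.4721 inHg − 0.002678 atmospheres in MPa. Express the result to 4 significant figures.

0.001327 MPa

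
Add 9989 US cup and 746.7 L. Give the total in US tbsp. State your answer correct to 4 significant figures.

210300 US tbsp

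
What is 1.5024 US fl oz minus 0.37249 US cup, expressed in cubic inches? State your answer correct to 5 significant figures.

-2.6665 cubic inches

1.5024 US fl oz = 2.71136 in³ and 0.37249 US cup = 5.37782 in³.
2.71136 − 5.37782 ≈ -2.6665 in³.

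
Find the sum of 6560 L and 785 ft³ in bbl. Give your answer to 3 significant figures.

6560 L = 41.2612 bbl and 785 ft³ = 139.814 bbl.
41.2612 + 139.814 ≈ 181 bbl.

181 oil barrels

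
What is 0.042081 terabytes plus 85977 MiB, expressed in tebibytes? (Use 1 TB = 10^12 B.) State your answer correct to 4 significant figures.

0.042081 TB = 0.0382724 TiB and 85977 MiB = 0.0819941 TiB.
0.0382724 + 0.0819941 ≈ 0.1203 TiB.

0.1203 tebibytes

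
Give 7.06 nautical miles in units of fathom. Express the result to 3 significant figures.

1 nautical mile = 1012.69 fathom.
Thus 7.06 × 1012.69 ≈ 7150 fathom.

7150 fathom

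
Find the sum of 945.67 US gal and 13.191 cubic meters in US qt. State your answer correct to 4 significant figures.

945.67 US gal = 3782.68 US qt and 13.191 m³ = 13938.8 US qt.
3782.68 + 13938.8 ≈ 17720 US qt.

17720 US quarts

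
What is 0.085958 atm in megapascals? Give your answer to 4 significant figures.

1 atmosphere = 0.101325 megapascals.
Thus 0.085958 × 0.101325 ≈ 0.008710 MPa.

0.008710 MPa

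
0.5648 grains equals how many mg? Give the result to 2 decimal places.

36.60 mg

1 gr = 64.7989 milligrams.
Then 0.5648 × 64.7989 ≈ 36.60 mg.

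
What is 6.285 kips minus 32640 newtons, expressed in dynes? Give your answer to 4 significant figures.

-4.683 × 10^8 dyn

6.285 kip = 2.79571 × 10^9 dyn and 32640 N = 3.26400 × 10^9 dyn.
2.79571 × 10^9 − 3.26400 × 10^9 ≈ -4.683 × 10^8 dyn.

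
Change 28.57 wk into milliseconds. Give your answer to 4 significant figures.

1.728 × 10^10 ms

1 wk = 6.04800 × 10^8 milliseconds.
So 28.57 × 6.04800 × 10^8 ≈ 1.728 × 10^10 ms.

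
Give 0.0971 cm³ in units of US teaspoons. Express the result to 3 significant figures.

0.0197 US teaspoons

1 cm³ = 0.202884 US tsp.
Then 0.0971 × 0.202884 ≈ 0.0197 US tsp.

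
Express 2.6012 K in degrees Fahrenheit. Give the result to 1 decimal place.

K = (°F + 459.67) × 5/9.
Applying the formula gives -455.0 °F.

-455.0 °F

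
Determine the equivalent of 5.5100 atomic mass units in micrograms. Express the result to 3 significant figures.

9.15e-18 μg

1 u = 1.66054e-18 μg.
Thus 5.5100 × 1.66054e-18 ≈ 9.15e-18 μg.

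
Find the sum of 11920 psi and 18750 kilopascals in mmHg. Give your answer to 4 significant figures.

11920 psi = 616442 mmHg and 18750 kPa = 140637 mmHg.
616442 + 140637 ≈ 757100 mmHg.

757100 millimeters of mercury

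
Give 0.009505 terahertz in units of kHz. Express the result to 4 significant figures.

9.505e+6 kilohertz

1 THz = 1.00000e+9 kilohertz.
Then 0.009505 × 1.00000e+9 ≈ 9.505e+6 kHz.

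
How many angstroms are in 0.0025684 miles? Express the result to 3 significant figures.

4.13 × 10^10 Å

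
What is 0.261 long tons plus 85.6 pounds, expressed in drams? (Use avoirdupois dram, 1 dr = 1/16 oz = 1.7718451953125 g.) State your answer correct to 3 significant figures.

0.261 long ton = 149668 dr and 85.6 lb = 21913.6 dr.
149668 + 21913.6 ≈ 172000 dr.

172000 drams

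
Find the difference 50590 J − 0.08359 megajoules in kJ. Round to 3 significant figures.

50590 J = 50.5900 kJ and 0.08359 MJ = 83.5900 kJ.
50.5900 − 83.5900 ≈ -33.0 kJ.

-33.0 kJ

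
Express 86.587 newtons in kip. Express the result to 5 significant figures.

1 N = 0.000224809 kip.
86.587 × 0.000224809 ≈ 0.019466 kip.

0.019466 kips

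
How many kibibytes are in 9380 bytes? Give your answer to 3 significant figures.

1 byte = 0.0009765625 KiB.
Thus 9380 × 0.0009765625 ≈ 9.16 KiB.

9.16 KiB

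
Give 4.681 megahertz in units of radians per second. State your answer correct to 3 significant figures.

2.94e+7 radians per second

1 MHz = 6.28319e+6 radians per second.
Thus 4.681 × 6.28319e+6 ≈ 2.94e+7 rad/s.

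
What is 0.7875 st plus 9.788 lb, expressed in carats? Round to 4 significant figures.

47200 ct

0.7875 st = 25004.3 ct and 9.788 lb = 22198.8 ct.
25004.3 + 22198.8 ≈ 47200 ct.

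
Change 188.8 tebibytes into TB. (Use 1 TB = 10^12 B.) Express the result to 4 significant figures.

207.6 terabytes

1 tebibyte = 1.09951 TB.
Thus 188.8 × 1.09951 ≈ 207.6 TB.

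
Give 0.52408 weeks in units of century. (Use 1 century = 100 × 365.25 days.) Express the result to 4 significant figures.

1 week = 0.000191650 century.
Thus 0.52408 × 0.000191650 ≈ 0.0001004 century.

0.0001004 century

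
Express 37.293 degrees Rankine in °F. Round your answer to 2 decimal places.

-422.38 degrees Fahrenheit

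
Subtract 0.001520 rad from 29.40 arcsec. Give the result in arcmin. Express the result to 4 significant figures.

-4.735 arcminutes

29.40 arcsec = 0.490000 arcmin and 0.001520 rad = 5.22538 arcmin.
0.490000 − 5.22538 ≈ -4.735 arcmin.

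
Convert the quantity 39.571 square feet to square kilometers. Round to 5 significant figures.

3.6763 × 10^-6 square kilometers

1 square foot = 9.29030 × 10^-8 km².
So 39.571 × 9.29030 × 10^-8 ≈ 3.6763 × 10^-6 km².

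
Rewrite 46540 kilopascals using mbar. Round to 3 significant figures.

465000 millibar

1 kilopascal = 10.0000 mbar.
46540 × 10.0000 ≈ 465000 mbar.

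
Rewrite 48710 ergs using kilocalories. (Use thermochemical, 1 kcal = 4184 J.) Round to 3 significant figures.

1.16e-6 kilocalories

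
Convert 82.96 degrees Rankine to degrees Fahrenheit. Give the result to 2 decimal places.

-376.71 degrees Fahrenheit

°R = °F + 459.67.
Applying the formula gives -376.71 °F.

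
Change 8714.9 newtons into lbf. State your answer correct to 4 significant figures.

1959 lbf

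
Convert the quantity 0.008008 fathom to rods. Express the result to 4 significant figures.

0.002912 rods

1 fathom = 0.363636 rods.
Then 0.008008 × 0.363636 ≈ 0.002912 rod.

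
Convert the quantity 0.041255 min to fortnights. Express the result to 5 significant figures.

1 minute = 4.96032e-5 fortnight.
Then 0.041255 × 4.96032e-5 ≈ 2.0464e-6 fortnight.

2.0464e-6 fortnights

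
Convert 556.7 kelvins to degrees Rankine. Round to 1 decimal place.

1002.1 degrees Rankine

°R = K × 9/5.
Applying the formula gives 1002.1 °R.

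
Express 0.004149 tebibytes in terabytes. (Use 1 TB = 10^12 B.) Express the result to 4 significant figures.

1 tebibyte = 1.09951 terabytes.
Then 0.004149 × 1.09951 ≈ 0.004562 TB.

0.004562 TB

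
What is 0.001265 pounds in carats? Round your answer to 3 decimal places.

1 lb = 2267.96 carats.
0.001265 × 2267.96 ≈ 2.869 ct.

2.869 ct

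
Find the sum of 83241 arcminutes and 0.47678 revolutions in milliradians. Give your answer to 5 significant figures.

27210 mrad

83241 arcmin = 24213.83 mrad and 0.47678 rev = 2995.697 mrad.
24213.83 + 2995.697 ≈ 27210 mrad.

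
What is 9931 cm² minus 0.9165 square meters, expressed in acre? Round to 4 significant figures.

9931 cm² = 0.000245400 acre and 0.9165 m² = 0.000226472 acre.
0.000245400 − 0.000226472 ≈ 1.893e-5 acre.

1.893e-5 acres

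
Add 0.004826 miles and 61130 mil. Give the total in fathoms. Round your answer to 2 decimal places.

5.10 fathoms

0.004826 mi = 4.24688 fathom and 61130 mil = 0.849028 fathom.
4.24688 + 0.849028 ≈ 5.10 fathom.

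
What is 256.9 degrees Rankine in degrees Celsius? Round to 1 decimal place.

-130.4 °C

°R = (°C + 273.15) × 9/5.
Applying the formula gives -130.4 °C.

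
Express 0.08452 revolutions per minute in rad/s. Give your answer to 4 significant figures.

0.008851 radians per second

1 rpm = 0.104720 rad/s.
Thus 0.08452 × 0.104720 ≈ 0.008851 rad/s.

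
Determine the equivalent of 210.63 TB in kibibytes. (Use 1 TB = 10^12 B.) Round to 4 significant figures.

1 terabyte = 9.765625 × 10^8 KiB.
210.63 × 9.765625 × 10^8 ≈ 2.057 × 10^11 KiB.

2.057 × 10^11 KiB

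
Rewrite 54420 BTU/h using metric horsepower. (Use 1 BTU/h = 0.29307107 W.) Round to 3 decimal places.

21.685 PS

1 BTU/h = 0.000398466 PS.
Then 54420 × 0.000398466 ≈ 21.685 PS.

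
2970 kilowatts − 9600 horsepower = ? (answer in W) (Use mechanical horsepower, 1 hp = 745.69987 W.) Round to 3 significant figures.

2970 kW = 2.97000e+6 W and 9600 hp = 7.15872e+6 W.
2.97000e+6 − 7.15872e+6 ≈ -4.19e+6 W.

-4.19e+6 watts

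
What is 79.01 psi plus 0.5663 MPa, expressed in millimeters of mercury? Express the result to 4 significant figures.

79.01 psi = 4086.00 mmHg and 0.5663 MPa = 4247.60 mmHg.
4086.00 + 4247.60 ≈ 8334 mmHg.

8334 mmHg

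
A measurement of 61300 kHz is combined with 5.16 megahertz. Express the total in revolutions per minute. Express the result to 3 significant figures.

61300 kHz = 3.67800 × 10^9 rpm and 5.16 MHz = 3.09600 × 10^8 rpm.
3.67800 × 10^9 + 3.09600 × 10^8 ≈ 3.99 × 10^9 rpm.

3.99 × 10^9 rpm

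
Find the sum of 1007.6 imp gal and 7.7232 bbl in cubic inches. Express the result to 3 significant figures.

354000 cubic inches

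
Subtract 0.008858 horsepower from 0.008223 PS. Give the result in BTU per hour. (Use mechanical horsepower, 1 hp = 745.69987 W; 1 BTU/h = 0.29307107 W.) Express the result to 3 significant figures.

0.008223 PS = 20.6367 BTU/h and 0.008858 hp = 22.5386 BTU/h.
20.6367 − 22.5386 ≈ -1.90 BTU/h.

-1.90 BTU/h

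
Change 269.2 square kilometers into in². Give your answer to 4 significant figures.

4.173e+11 square inches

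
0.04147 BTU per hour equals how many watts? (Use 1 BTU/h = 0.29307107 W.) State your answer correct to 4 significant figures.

1 BTU/h = 0.293071 watts.
Thus 0.04147 × 0.293071 ≈ 0.01215 W.

0.01215 W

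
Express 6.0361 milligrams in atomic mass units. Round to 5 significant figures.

1 mg = 6.02214 × 10^20 u.
So 6.0361 × 6.02214 × 10^20 ≈ 3.6350 × 10^21 u.

3.6350 × 10^21 atomic mass units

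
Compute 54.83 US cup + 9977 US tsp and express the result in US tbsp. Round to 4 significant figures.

4203 US tbsp

54.83 US cup = 877.280 US tbsp and 9977 US tsp = 3325.67 US tbsp.
877.280 + 3325.67 ≈ 4203 US tbsp.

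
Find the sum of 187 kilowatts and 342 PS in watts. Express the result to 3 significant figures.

439000 W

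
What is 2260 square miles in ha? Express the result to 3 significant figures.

1 mi² = 258.999 ha.
Thus 2260 × 258.999 ≈ 585000 ha.

585000 ha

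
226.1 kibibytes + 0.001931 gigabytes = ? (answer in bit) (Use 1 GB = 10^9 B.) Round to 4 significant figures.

1.730 × 10^7 bit

226.1 KiB = 1.85221 × 10^6 bit and 0.001931 GB = 1.54480 × 10^7 bit.
1.85221 × 10^6 + 1.54480 × 10^7 ≈ 1.730 × 10^7 bit.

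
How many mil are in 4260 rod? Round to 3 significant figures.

8.43e+8 mil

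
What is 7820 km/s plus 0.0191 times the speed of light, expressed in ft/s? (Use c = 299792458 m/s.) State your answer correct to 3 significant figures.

4.44e+7 feet per second

7820 km/s = 2.56562e+7 ft/s and 0.0191 c = 1.87862e+7 ft/s.
2.56562e+7 + 1.87862e+7 ≈ 4.44e+7 ft/s.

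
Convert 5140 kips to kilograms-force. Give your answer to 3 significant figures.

2.33e+6 kgf

1 kip = 453.592 kgf.
5140 × 453.592 ≈ 2.33e+6 kgf.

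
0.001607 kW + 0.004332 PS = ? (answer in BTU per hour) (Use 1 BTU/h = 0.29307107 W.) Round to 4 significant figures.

16.36 BTU/h

0.001607 kW = 5.48331 BTU/h and 0.004332 PS = 10.8717 BTU/h.
5.48331 + 10.8717 ≈ 16.36 BTU/h.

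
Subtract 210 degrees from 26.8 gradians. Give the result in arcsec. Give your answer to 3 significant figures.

26.8 grad = 86832.0 arcsec and 210 ° = 756000 arcsec.
86832.0 − 756000 ≈ -669000 arcsec.

-669000 arcsec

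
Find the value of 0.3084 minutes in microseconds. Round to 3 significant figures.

1 min = 6.00000 × 10^7 microseconds.
0.3084 × 6.00000 × 10^7 ≈ 1.85 × 10^7 μs.

1.85 × 10^7 microseconds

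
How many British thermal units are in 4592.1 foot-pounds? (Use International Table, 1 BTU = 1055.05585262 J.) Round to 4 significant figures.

1 foot-pound = 0.00128507 BTU.
Then 4592.1 × 0.00128507 ≈ 5.901 BTU.

5.901 British thermal units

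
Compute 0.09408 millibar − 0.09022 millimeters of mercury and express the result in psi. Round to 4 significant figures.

-0.0003800 psi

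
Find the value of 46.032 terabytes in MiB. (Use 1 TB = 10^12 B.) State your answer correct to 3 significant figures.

4.39e+7 mebibytes

1 TB = 953674 mebibytes.
46.032 × 953674 ≈ 4.39e+7 MiB.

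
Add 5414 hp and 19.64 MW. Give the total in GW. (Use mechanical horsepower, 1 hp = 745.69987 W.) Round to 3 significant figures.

5414 hp = 0.00403722 GW and 19.64 MW = 0.0196400 GW.
0.00403722 + 0.0196400 ≈ 0.0237 GW.

0.0237 gigawatts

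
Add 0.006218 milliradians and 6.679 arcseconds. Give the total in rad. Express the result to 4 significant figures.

3.860e-5 rad

0.006218 mrad = 6.21800e-6 rad and 6.679 arcsec = 3.23807e-5 rad.
6.21800e-6 + 3.23807e-5 ≈ 3.860e-5 rad.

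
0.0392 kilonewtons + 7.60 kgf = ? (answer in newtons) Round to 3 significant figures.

0.0392 kN = 39.2000 N and 7.60 kgf = 74.5305 N.
39.2000 + 74.5305 ≈ 114 N.

114 N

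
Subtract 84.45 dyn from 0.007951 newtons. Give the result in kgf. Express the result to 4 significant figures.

0.007951 N = 0.000810776 kgf and 84.45 dyn = 8.61150e-5 kgf.
0.000810776 − 8.61150e-5 ≈ 0.0007247 kgf.

0.0007247 kilograms-force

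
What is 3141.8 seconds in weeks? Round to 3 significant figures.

1 s = 1.65344e-6 weeks.
Thus 3141.8 × 1.65344e-6 ≈ 0.00519 wk.

0.00519 weeks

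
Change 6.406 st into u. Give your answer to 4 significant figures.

2.450e+28 u

1 stone = 3.82424e+27 atomic mass units.
Then 6.406 × 3.82424e+27 ≈ 2.450e+28 u.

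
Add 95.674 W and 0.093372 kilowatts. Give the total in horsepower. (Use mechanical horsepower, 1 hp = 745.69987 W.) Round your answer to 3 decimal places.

0.254 horsepower

95.674 W = 0.128301 hp and 0.093372 kW = 0.125214 hp.
0.128301 + 0.125214 ≈ 0.254 hp.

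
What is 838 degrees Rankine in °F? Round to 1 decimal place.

°R = °F + 459.67.
Applying the formula gives 378.3 °F.

378.3 degrees Fahrenheit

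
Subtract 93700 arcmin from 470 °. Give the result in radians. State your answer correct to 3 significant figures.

470 ° = 8.20305 rad and 93700 arcmin = 27.2562 rad.
8.20305 − 27.2562 ≈ -19.1 rad.

-19.1 radians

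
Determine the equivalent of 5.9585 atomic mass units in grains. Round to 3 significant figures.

1.53 × 10^-22 grains

1 u = 2.56260 × 10^-23 grains.
So 5.9585 × 2.56260 × 10^-23 ≈ 1.53 × 10^-22 gr.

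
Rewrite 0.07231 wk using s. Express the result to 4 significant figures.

43730 s

1 wk = 604800 s.
0.07231 × 604800 ≈ 43730 s.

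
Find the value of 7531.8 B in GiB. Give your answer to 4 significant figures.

1 B = 9.31323e-10 GiB.
7531.8 × 9.31323e-10 ≈ 7.015e-6 GiB.

7.015e-6 GiB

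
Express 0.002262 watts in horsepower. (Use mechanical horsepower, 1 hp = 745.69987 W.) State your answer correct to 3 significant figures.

1 W = 0.00134102 hp.
0.002262 × 0.00134102 ≈ 3.03e-6 hp.

3.03e-6 hp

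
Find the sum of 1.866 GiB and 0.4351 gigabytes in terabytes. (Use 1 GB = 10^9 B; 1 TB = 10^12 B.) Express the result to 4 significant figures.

1.866 GiB = 0.00200360 TB and 0.4351 GB = 0.000435100 TB.
0.00200360 + 0.000435100 ≈ 0.002439 TB.

0.002439 TB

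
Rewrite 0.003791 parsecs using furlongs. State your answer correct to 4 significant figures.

5.815 × 10^11 furlong

1 parsec = 1.53388 × 10^14 furlong.
So 0.003791 × 1.53388 × 10^14 ≈ 5.815 × 10^11 furlong.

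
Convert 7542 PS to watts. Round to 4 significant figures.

5.547 × 10^6 W

1 metric horsepower = 735.499 watts.
So 7542 × 735.499 ≈ 5.547 × 10^6 W.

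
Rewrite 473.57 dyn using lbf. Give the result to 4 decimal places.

0.0011 pounds-force

1 dyn = 2.24809 × 10^-6 lbf.
Thus 473.57 × 2.24809 × 10^-6 ≈ 0.0011 lbf.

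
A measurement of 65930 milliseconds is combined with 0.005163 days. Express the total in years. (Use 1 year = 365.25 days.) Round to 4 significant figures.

65930 ms = 2.08920 × 10^-6 yr and 0.005163 d = 1.41355 × 10^-5 yr.
2.08920 × 10^-6 + 1.41355 × 10^-5 ≈ 1.622 × 10^-5 yr.

1.622 × 10^-5 years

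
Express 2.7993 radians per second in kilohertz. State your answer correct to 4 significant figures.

1 rad/s = 0.000159155 kHz.
2.7993 × 0.000159155 ≈ 0.0004455 kHz.

0.0004455 kilohertz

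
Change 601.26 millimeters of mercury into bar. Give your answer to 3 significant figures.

1 mmHg = 0.00133322 bar.
So 601.26 × 0.00133322 ≈ 0.802 bar.

0.802 bar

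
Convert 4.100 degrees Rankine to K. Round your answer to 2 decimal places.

°R = K × 9/5.
Applying the formula gives 2.28 K.

2.28 K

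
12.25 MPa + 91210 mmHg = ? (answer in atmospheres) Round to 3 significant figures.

12.25 MPa = 120.898 atm and 91210 mmHg = 120.013 atm.
120.898 + 120.013 ≈ 241 atm.

241 atm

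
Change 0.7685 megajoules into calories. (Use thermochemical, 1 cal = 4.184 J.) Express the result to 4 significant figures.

183700 cal

1 megajoule = 239006 cal.
Then 0.7685 × 239006 ≈ 183700 cal.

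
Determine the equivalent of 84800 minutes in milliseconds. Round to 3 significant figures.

5.09e+9 ms

1 minute = 60000.0 ms.
So 84800 × 60000.0 ≈ 5.09e+9 ms.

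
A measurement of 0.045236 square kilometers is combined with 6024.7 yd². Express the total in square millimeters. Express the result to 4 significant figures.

5.027e+10 mm²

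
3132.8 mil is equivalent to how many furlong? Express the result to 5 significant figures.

1 mil = 1.26263 × 10^-7 furlong.
3132.8 × 1.26263 × 10^-7 ≈ 0.00039556 furlong.

0.00039556 furlong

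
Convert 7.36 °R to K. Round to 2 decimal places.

4.09 K

°R = K × 9/5.
Applying the formula gives 4.09 K.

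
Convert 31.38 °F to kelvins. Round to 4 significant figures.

K = (°F + 459.67) × 5/9.
Applying the formula gives 272.8 K.

272.8 kelvins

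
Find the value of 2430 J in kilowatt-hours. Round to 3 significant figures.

1 joule = 2.77778e-7 kWh.
Thus 2430 × 2.77778e-7 ≈ 0.000675 kWh.

0.000675 kWh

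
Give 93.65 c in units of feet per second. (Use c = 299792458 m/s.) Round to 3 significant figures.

9.21e+10 feet per second

1 speed of light = 9.83571e+8 ft/s.
93.65 × 9.83571e+8 ≈ 9.21e+10 ft/s.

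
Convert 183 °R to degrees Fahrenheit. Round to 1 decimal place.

-276.7 degrees Fahrenheit

°R = °F + 459.67.
Applying the formula gives -276.7 °F.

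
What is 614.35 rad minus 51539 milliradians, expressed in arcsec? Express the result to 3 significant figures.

614.35 rad = 1.26719 × 10^8 arcsec and 51539 mrad = 1.06307 × 10^7 arcsec.
1.26719 × 10^8 − 1.06307 × 10^7 ≈ 1.16 × 10^8 arcsec.

1.16 × 10^8 arcsec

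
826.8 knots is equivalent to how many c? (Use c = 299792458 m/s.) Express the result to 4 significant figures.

1.419 × 10^-6 c

1 knot = 1.71600 × 10^-9 c.
Then 826.8 × 1.71600 × 10^-9 ≈ 1.419 × 10^-6 c.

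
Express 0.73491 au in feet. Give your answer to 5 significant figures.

3.6070e+11 ft

1 astronomical unit = 4.90807e+11 ft.
Then 0.73491 × 4.90807e+11 ≈ 3.6070e+11 ft.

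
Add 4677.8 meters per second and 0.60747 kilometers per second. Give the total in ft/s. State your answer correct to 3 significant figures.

17300 ft/s

4677.8 m/s = 15347.1 ft/s and 0.60747 km/s = 1993.01 ft/s.
15347.1 + 1993.01 ≈ 17300 ft/s.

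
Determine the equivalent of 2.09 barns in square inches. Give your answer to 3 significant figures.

3.24e-25 in²

1 barn = 1.55000e-25 square inches.
So 2.09 × 1.55000e-25 ≈ 3.24e-25 in².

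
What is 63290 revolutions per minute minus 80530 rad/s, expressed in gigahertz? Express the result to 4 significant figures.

-1.176 × 10^-5 GHz

63290 rpm = 1.05483 × 10^-6 GHz and 80530 rad/s = 1.28167 × 10^-5 GHz.
1.05483 × 10^-6 − 1.28167 × 10^-5 ≈ -1.176 × 10^-5 GHz.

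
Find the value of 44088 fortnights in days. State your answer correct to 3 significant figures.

1 fortnight = 14.0000 d.
44088 × 14.0000 ≈ 617000 d.

617000 d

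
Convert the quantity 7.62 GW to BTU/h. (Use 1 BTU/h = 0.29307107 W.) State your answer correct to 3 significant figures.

1 GW = 3.41214 × 10^9 BTU per hour.
7.62 × 3.41214 × 10^9 ≈ 2.60 × 10^10 BTU/h.

2.60 × 10^10 BTU per hour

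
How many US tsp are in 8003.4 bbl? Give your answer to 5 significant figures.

1 bbl = 32256.0 US tsp.
8003.4 × 32256.0 ≈ 2.5816e+8 US tsp.

2.5816e+8 US tsp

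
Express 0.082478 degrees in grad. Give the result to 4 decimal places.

0.0916 gradians

1 degree = 1.11111 gradians.
Thus 0.082478 × 1.11111 ≈ 0.0916 grad.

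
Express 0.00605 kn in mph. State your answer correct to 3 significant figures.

0.00696 mph

1 kn = 1.15078 miles per hour.
0.00605 × 1.15078 ≈ 0.00696 mph.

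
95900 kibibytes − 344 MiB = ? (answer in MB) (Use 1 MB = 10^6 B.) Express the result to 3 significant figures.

-263 MB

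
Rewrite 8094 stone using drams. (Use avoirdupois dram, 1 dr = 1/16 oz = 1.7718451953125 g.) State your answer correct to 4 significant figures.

2.901e+7 drams

1 st = 3584.00 dr.
8094 × 3584.00 ≈ 2.901e+7 dr.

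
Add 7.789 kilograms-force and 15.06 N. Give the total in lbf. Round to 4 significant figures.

20.56 pounds-force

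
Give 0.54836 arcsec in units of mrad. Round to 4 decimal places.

1 arcsecond = 0.00484814 mrad.
So 0.54836 × 0.00484814 ≈ 0.0027 mrad.

0.0027 milliradians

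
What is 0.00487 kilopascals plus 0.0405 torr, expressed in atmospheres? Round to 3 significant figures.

0.000101 atmospheres

0.00487 kPa = 4.80632e-5 atm and 0.0405 torr = 5.32895e-5 atm.
4.80632e-5 + 5.32895e-5 ≈ 0.000101 atm.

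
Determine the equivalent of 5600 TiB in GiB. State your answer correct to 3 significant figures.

5.73e+6 gibibytes

1 tebibyte = 1024.00 gibibytes.
Then 5600 × 1024.00 ≈ 5.73e+6 GiB.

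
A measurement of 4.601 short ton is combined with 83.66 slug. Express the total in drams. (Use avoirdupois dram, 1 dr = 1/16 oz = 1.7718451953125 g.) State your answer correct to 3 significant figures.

4.601 short ton = 2.35571e+6 dr and 83.66 slug = 689070 dr.
2.35571e+6 + 689070 ≈ 3.04e+6 dr.

3.04e+6 dr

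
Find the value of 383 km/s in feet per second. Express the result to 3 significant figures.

1.26 × 10^6 feet per second

1 kilometer per second = 3280.84 feet per second.
Thus 383 × 3280.84 ≈ 1.26 × 10^6 ft/s.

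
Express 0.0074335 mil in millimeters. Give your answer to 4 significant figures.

1 mil = 0.0254000 millimeters.
So 0.0074335 × 0.0254000 ≈ 0.0001888 mm.

0.0001888 millimeters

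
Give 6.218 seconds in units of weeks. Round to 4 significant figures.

1.028e-5 wk

1 second = 1.65344e-6 wk.
So 6.218 × 1.65344e-6 ≈ 1.028e-5 wk.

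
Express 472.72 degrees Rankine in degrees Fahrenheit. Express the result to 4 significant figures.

13.05 degrees Fahrenheit

°R = °F + 459.67.
Applying the formula gives 13.05 °F.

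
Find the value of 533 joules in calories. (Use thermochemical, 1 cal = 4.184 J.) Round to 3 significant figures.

127 cal

1 joule = 0.239006 calories.
533 × 0.239006 ≈ 127 cal.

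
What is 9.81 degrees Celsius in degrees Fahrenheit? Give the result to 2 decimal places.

49.66 degrees Fahrenheit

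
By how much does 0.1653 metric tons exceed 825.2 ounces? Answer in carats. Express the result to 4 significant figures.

709500 carats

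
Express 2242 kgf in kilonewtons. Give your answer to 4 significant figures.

21.99 kilonewtons

1 kgf = 0.00980665 kN.
2242 × 0.00980665 ≈ 21.99 kN.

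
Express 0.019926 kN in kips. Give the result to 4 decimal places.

0.0045 kips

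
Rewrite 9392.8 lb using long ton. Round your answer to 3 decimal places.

1 lb = 0.000446429 long tons.
9392.8 × 0.000446429 ≈ 4.193 long ton.

4.193 long ton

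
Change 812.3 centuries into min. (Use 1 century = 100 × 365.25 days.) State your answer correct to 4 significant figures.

4.272 × 10^10 minutes

1 century = 5.25960 × 10^7 min.
812.3 × 5.25960 × 10^7 ≈ 4.272 × 10^10 min.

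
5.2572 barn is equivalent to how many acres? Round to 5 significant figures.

1.2991e-31 acres

1 barn = 2.47105e-32 acres.
Then 5.2572 × 2.47105e-32 ≈ 1.2991e-31 acre.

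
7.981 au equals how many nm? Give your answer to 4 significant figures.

1.194 × 10^21 nanometers

1 astronomical unit = 1.49598 × 10^20 nm.
Then 7.981 × 1.49598 × 10^20 ≈ 1.194 × 10^21 nm.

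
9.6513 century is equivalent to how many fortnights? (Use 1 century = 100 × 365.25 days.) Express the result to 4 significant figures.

1 century = 2608.93 fortnights.
Thus 9.6513 × 2608.93 ≈ 25180 fortnight.

25180 fortnight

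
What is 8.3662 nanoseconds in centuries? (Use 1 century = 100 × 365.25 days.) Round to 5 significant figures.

2.6511e-18 centuries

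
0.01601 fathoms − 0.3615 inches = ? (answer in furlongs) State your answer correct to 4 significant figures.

0.01601 fathom = 0.000145545 furlong and 0.3615 in = 4.56439e-5 furlong.
0.000145545 − 4.56439e-5 ≈ 9.990e-5 furlong.

9.990e-5 furlong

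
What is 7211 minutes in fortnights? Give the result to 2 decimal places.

0.36 fortnights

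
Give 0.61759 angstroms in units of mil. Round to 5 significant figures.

1 angstrom = 3.93701e-6 mils.
0.61759 × 3.93701e-6 ≈ 2.4315e-6 mil.

2.4315e-6 mil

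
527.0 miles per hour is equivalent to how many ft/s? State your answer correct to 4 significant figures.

772.9 ft/s

1 mph = 1.46667 ft/s.
So 527.0 × 1.46667 ≈ 772.9 ft/s.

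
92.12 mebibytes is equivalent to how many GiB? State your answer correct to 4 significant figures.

0.08996 gibibytes

1 MiB = 0.0009765625 gibibytes.
Then 92.12 × 0.0009765625 ≈ 0.08996 GiB.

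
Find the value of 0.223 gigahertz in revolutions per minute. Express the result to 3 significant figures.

1 GHz = 6.00000 × 10^10 revolutions per minute.
0.223 × 6.00000 × 10^10 ≈ 1.34 × 10^10 rpm.

1.34 × 10^10 revolutions per minute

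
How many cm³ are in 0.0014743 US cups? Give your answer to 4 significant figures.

0.3488 cm³

1 US cup = 236.588 cm³.
So 0.0014743 × 236.588 ≈ 0.3488 cm³.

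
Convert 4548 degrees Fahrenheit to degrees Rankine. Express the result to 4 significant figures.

°R = °F + 459.67.
Applying the formula gives 5008 °R.

5008 °R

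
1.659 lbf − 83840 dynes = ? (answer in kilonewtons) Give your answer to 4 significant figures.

0.006541 kN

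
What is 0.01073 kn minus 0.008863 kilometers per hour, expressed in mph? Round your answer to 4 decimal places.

0.01073 kn = 0.0123479 mph and 0.008863 km/h = 0.00550721 mph.
0.0123479 − 0.00550721 ≈ 0.0068 mph.

0.0068 miles per hour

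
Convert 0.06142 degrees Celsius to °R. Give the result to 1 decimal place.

°R = (°C + 273.15) × 9/5.
Applying the formula gives 491.8 °R.

491.8 °R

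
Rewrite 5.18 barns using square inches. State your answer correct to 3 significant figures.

8.03e-25 square inches

1 barn = 1.55000e-25 in².
So 5.18 × 1.55000e-25 ≈ 8.03e-25 in².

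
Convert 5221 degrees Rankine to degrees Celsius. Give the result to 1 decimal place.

°R = (°C + 273.15) × 9/5.
Applying the formula gives 2627.4 °C.

2627.4 °C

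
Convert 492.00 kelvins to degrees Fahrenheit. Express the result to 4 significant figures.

K = (°F + 459.67) × 5/9.
Applying the formula gives 425.9 °F.

425.9 degrees Fahrenheit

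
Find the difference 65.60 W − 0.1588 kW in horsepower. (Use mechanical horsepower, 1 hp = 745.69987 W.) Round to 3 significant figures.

-0.125 horsepower

65.60 W = 0.0879710 hp and 0.1588 kW = 0.212954 hp.
0.0879710 − 0.212954 ≈ -0.125 hp.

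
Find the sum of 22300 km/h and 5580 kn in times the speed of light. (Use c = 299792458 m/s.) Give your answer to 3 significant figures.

22300 km/h = 2.06624e-5 c and 5580 kn = 9.57529e-6 c.
2.06624e-5 + 9.57529e-6 ≈ 3.02e-5 c.

3.02e-5 c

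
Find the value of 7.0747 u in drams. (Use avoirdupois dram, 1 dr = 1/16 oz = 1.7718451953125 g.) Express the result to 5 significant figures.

1 u = 9.37181e-25 dr.
Then 7.0747 × 9.37181e-25 ≈ 6.6303e-24 dr.

6.6303e-24 drams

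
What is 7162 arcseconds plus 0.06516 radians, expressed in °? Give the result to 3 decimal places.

7162 arcsec = 1.98944 ° and 0.06516 rad = 3.73339 °.
1.98944 + 3.73339 ≈ 5.723 °.

5.723 °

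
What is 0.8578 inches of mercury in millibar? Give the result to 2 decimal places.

1 inch of mercury = 33.8639 millibar.
Then 0.8578 × 33.8639 ≈ 29.05 mbar.

29.05 mbar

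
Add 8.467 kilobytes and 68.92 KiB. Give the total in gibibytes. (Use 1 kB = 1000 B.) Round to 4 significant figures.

8.467 kB = 7.88551 × 10^-6 GiB and 68.92 KiB = 6.57272 × 10^-5 GiB.
7.88551 × 10^-6 + 6.57272 × 10^-5 ≈ 7.361 × 10^-5 GiB.

7.361 × 10^-5 gibibytes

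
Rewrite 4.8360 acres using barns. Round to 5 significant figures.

1 acre = 4.04686e+31 barns.
4.8360 × 4.04686e+31 ≈ 1.9571e+32 barn.

1.9571e+32 barn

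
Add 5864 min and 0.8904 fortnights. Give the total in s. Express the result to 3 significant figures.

1.43 × 10^6 seconds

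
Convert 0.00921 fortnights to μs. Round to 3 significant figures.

1.11e+10 microseconds

1 fortnight = 1.20960e+12 microseconds.
So 0.00921 × 1.20960e+12 ≈ 1.11e+10 μs.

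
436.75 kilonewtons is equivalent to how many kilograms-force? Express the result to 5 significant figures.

44536 kgf

1 kilonewton = 101.972 kilograms-force.
So 436.75 × 101.972 ≈ 44536 kgf.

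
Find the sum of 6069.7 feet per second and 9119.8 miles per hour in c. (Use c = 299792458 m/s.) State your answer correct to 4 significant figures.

1.977e-5 times the speed of light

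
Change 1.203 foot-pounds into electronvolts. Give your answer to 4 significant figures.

1 foot-pound = 8.46235 × 10^18 electronvolts.
Then 1.203 × 8.46235 × 10^18 ≈ 1.018 × 10^19 eV.

1.018 × 10^19 eV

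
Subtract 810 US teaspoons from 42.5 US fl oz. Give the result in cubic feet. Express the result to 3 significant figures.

-0.0966 ft³

42.5 US fl oz = 0.0443861 ft³ and 810 US tsp = 0.140991 ft³.
0.0443861 − 0.140991 ≈ -0.0966 ft³.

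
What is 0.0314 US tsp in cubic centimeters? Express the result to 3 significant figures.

1 US tsp = 4.92892 cubic centimeters.
Thus 0.0314 × 4.92892 ≈ 0.155 cm³.

0.155 cm³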